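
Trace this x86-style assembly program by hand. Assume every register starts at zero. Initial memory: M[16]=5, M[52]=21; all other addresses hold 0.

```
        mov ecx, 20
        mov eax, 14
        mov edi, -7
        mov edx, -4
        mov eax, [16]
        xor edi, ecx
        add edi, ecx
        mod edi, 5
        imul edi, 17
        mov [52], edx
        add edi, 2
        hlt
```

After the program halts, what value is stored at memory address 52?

-4

after mov ecx, 20: ecx=20
after mov eax, 14: eax=14
after mov edi, -7: edi=-7
after mov edx, -4: edx=-4
after mov eax, [16]: eax=M[16]=5
after xor edi, ecx: edi=(-7)^20=-19
after add edi, ecx: edi=(-19)+20=1
after mod edi, 5: edi=1%5=1
after imul edi, 17: edi=1*17=17
mov [52], edx → M[52]=-4
after add edi, 2: edi=17+2=19
halt.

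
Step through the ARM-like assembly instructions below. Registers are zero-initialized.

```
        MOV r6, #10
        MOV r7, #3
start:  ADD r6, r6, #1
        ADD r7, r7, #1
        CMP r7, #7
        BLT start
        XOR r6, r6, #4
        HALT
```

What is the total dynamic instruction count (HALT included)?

r6=10
r7=3
r6=10+1=11
r7=3+1=4
CMP r7, #7  (cmp 4,7)
BLT start: taken
r6=11+1=12
r7=4+1=5
CMP r7, #7  (cmp 5,7)
BLT start: taken
r6=12+1=13
r7=5+1=6
CMP r7, #7  (cmp 6,7)
BLT start: taken
r6=13+1=14
r7=6+1=7
CMP r7, #7  (cmp 7,7)
BLT start: not taken
r6=14^4=10
halt.
Total executed instructions: 20.

20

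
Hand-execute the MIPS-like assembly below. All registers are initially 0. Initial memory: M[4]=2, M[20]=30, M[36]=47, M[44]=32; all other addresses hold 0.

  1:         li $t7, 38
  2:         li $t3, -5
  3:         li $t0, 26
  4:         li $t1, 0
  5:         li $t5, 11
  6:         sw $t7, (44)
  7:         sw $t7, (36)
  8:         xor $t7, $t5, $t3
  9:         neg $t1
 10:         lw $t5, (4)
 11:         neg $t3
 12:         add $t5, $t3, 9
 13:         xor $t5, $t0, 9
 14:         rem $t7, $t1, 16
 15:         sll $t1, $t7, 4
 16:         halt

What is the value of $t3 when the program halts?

5

$t7=38
$t3=-5
$t0=26
$t1=0
$t5=11
sw $t7, (44) → M[44]=38
sw $t7, (36) → M[36]=38
$t7=11^(-5)=-16
$t1=-(0)=0
$t5=M[4]=2
$t3=-(-5)=5
$t5=5+9=14
$t5=26^9=19
$t7=0%16=0
$t1=0<<4=0
halt.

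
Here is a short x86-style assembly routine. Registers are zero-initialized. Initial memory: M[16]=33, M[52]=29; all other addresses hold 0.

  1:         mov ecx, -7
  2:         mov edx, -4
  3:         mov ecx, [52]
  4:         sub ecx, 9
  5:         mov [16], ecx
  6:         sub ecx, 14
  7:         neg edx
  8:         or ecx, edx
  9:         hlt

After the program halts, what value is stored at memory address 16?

after mov ecx, -7: ecx=-7
after mov edx, -4: edx=-4
after mov ecx, [52]: ecx=M[52]=29
after sub ecx, 9: ecx=29-9=20
mov [16], ecx → M[16]=20
after sub ecx, 14: ecx=20-14=6
after neg edx: edx=-(-4)=4
after or ecx, edx: ecx=6|4=6
halt.

20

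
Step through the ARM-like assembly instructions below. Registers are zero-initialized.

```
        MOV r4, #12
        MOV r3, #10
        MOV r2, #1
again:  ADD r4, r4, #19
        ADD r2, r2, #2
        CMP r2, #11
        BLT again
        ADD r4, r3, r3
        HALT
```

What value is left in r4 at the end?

20

after MOV r4, #12: r4=12
after MOV r3, #10: r3=10
after MOV r2, #1: r2=1
after ADD r4, r4, #19: r4=12+19=31
after ADD r2, r2, #2: r2=1+2=3
CMP r2, #11  (cmp 3,11)
BLT again: taken
after ADD r4, r4, #19: r4=31+19=50
after ADD r2, r2, #2: r2=3+2=5
CMP r2, #11  (cmp 5,11)
BLT again: taken
after ADD r4, r4, #19: r4=50+19=69
after ADD r2, r2, #2: r2=5+2=7
CMP r2, #11  (cmp 7,11)
BLT again: taken
after ADD r4, r4, #19: r4=69+19=88
after ADD r2, r2, #2: r2=7+2=9
CMP r2, #11  (cmp 9,11)
BLT again: taken
after ADD r4, r4, #19: r4=88+19=107
after ADD r2, r2, #2: r2=9+2=11
CMP r2, #11  (cmp 11,11)
BLT again: not taken
after ADD r4, r3, r3: r4=10+10=20
halt.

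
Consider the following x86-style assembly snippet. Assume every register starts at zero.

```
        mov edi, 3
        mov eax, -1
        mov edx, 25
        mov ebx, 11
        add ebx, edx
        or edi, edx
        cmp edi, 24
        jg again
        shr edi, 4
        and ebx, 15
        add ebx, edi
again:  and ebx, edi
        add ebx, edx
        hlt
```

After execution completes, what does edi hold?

27

after mov edi, 3: edi=3
after mov eax, -1: eax=-1
after mov edx, 25: edx=25
after mov ebx, 11: ebx=11
after add ebx, edx: ebx=11+25=36
after or edi, edx: edi=3|25=27
cmp edi, 24  (cmp 27,24)
jg again: taken
after and ebx, edi: ebx=36&27=0
after add ebx, edx: ebx=0+25=25
halt.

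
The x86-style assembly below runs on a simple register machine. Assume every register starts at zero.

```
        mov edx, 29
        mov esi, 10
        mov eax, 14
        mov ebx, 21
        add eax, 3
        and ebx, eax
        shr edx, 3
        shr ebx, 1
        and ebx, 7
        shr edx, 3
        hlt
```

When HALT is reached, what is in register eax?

mov edx, 29 → edx=29
mov esi, 10 → esi=10
mov eax, 14 → eax=14
mov ebx, 21 → ebx=21
add eax, 3 → eax=14+3=17
and ebx, eax → ebx=21&17=17
shr edx, 3 → edx=29>>3=3
shr ebx, 1 → ebx=17>>1=8
and ebx, 7 → ebx=8&7=0
shr edx, 3 → edx=3>>3=0
halt.

17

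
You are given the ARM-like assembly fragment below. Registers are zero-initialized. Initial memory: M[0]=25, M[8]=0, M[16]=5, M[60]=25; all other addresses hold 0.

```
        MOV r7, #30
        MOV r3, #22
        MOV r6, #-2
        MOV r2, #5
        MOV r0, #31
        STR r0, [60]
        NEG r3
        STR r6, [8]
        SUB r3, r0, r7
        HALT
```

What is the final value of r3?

after MOV r7, #30: r7=30
after MOV r3, #22: r3=22
after MOV r6, #-2: r6=-2
after MOV r2, #5: r2=5
after MOV r0, #31: r0=31
STR r0, [60] → M[60]=31
after NEG r3: r3=-(22)=-22
STR r6, [8] → M[8]=-2
after SUB r3, r0, r7: r3=31-30=1
halt.

1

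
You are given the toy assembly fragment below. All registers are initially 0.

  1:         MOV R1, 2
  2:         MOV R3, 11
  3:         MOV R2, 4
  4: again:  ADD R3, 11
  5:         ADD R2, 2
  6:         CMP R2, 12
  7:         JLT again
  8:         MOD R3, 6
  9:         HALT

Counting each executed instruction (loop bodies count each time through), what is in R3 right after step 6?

22

MOV R1, 2 → R1=2
MOV R3, 11 → R3=11
MOV R2, 4 → R2=4
ADD R3, 11 → R3=11+11=22
ADD R2, 2 → R2=4+2=6
CMP R2, 12  (cmp 6,12)
After step 6: R3 = 22.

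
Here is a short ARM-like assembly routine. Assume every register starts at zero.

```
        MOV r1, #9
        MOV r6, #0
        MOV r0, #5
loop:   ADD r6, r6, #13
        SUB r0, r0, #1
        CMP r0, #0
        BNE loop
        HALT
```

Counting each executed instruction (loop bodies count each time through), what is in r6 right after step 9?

r1=9
r6=0
r0=5
r6=0+13=13
r0=5-1=4
CMP r0, #0  (cmp 4,0)
BNE loop: taken
r6=13+13=26
r0=4-1=3
After step 9: r6 = 26.

26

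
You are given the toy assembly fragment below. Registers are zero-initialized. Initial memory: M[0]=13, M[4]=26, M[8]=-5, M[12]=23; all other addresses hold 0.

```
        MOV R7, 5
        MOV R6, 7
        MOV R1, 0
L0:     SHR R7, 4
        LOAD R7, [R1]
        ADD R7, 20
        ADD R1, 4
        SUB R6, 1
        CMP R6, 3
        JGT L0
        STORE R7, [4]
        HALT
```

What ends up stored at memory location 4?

MOV R7, 5 → R7=5
MOV R6, 7 → R6=7
MOV R1, 0 → R1=0
SHR R7, 4 → R7=5>>4=0
LOAD R7, [R1] → R7=M[0]=13
ADD R7, 20 → R7=13+20=33
ADD R1, 4 → R1=0+4=4
SUB R6, 1 → R6=7-1=6
CMP R6, 3  (cmp 6,3)
JGT L0: taken
SHR R7, 4 → R7=33>>4=2
LOAD R7, [R1] → R7=M[4]=26
ADD R7, 20 → R7=26+20=46
ADD R1, 4 → R1=4+4=8
SUB R6, 1 → R6=6-1=5
CMP R6, 3  (cmp 5,3)
JGT L0: taken
SHR R7, 4 → R7=46>>4=2
LOAD R7, [R1] → R7=M[8]=-5
ADD R7, 20 → R7=(-5)+20=15
ADD R1, 4 → R1=8+4=12
SUB R6, 1 → R6=5-1=4
CMP R6, 3  (cmp 4,3)
JGT L0: taken
SHR R7, 4 → R7=15>>4=0
LOAD R7, [R1] → R7=M[12]=23
ADD R7, 20 → R7=23+20=43
ADD R1, 4 → R1=12+4=16
SUB R6, 1 → R6=4-1=3
CMP R6, 3  (cmp 3,3)
JGT L0: not taken
STORE R7, [4] → M[4]=43
halt.

43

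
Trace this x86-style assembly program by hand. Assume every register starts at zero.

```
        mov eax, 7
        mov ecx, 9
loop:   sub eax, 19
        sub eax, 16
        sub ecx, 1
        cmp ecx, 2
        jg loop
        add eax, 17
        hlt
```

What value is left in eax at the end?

-221

eax=7
ecx=9
eax=7-19=-12
eax=(-12)-16=-28
ecx=9-1=8
cmp ecx, 2  (cmp 8,2)
jg loop: taken
eax=(-28)-19=-47
eax=(-47)-16=-63
ecx=8-1=7
cmp ecx, 2  (cmp 7,2)
jg loop: taken
eax=(-63)-19=-82
eax=(-82)-16=-98
ecx=7-1=6
cmp ecx, 2  (cmp 6,2)
jg loop: taken
eax=(-98)-19=-117
eax=(-117)-16=-133
ecx=6-1=5
cmp ecx, 2  (cmp 5,2)
jg loop: taken
eax=(-133)-19=-152
eax=(-152)-16=-168
ecx=5-1=4
cmp ecx, 2  (cmp 4,2)
jg loop: taken
eax=(-168)-19=-187
eax=(-187)-16=-203
ecx=4-1=3
cmp ecx, 2  (cmp 3,2)
jg loop: taken
eax=(-203)-19=-222
eax=(-222)-16=-238
ecx=3-1=2
cmp ecx, 2  (cmp 2,2)
jg loop: not taken
eax=(-238)+17=-221
halt.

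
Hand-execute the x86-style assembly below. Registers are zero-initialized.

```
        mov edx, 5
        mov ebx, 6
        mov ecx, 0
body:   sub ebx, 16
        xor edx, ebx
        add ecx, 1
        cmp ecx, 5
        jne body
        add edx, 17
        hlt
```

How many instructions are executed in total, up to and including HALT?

30

after mov edx, 5: edx=5
after mov ebx, 6: ebx=6
after mov ecx, 0: ecx=0
after sub ebx, 16: ebx=6-16=-10
after xor edx, ebx: edx=5^(-10)=-13
after add ecx, 1: ecx=0+1=1
cmp ecx, 5  (cmp 1,5)
jne body: taken
after sub ebx, 16: ebx=(-10)-16=-26
after xor edx, ebx: edx=(-13)^(-26)=21
after add ecx, 1: ecx=1+1=2
cmp ecx, 5  (cmp 2,5)
jne body: taken
after sub ebx, 16: ebx=(-26)-16=-42
after xor edx, ebx: edx=21^(-42)=-61
after add ecx, 1: ecx=2+1=3
cmp ecx, 5  (cmp 3,5)
jne body: taken
after sub ebx, 16: ebx=(-42)-16=-58
after xor edx, ebx: edx=(-61)^(-58)=5
after add ecx, 1: ecx=3+1=4
cmp ecx, 5  (cmp 4,5)
jne body: taken
after sub ebx, 16: ebx=(-58)-16=-74
after xor edx, ebx: edx=5^(-74)=-77
after add ecx, 1: ecx=4+1=5
cmp ecx, 5  (cmp 5,5)
jne body: not taken
after add edx, 17: edx=(-77)+17=-60
halt.
Total executed instructions: 30.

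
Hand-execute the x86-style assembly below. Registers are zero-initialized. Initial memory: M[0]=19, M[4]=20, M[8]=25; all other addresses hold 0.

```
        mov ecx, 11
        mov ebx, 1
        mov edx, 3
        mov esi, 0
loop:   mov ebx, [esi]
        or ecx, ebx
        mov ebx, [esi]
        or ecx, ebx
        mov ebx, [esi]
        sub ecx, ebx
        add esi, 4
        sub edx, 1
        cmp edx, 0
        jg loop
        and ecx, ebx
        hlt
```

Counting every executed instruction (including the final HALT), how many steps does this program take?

36

ecx=11
ebx=1
edx=3
esi=0
ebx=M[0]=19
ecx=11|19=27
ebx=M[0]=19
ecx=27|19=27
ebx=M[0]=19
ecx=27-19=8
esi=0+4=4
edx=3-1=2
cmp edx, 0  (cmp 2,0)
jg loop: taken
ebx=M[4]=20
ecx=8|20=28
ebx=M[4]=20
ecx=28|20=28
ebx=M[4]=20
ecx=28-20=8
esi=4+4=8
edx=2-1=1
cmp edx, 0  (cmp 1,0)
jg loop: taken
ebx=M[8]=25
ecx=8|25=25
ebx=M[8]=25
ecx=25|25=25
ebx=M[8]=25
ecx=25-25=0
esi=8+4=12
edx=1-1=0
cmp edx, 0  (cmp 0,0)
jg loop: not taken
ecx=0&25=0
halt.
Total executed instructions: 36.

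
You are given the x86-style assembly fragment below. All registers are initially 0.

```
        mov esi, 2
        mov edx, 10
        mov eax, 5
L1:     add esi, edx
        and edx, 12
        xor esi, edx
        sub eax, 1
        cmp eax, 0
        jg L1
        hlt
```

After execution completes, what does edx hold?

after mov esi, 2: esi=2
after mov edx, 10: edx=10
after mov eax, 5: eax=5
after add esi, edx: esi=2+10=12
after and edx, 12: edx=10&12=8
after xor esi, edx: esi=12^8=4
after sub eax, 1: eax=5-1=4
cmp eax, 0  (cmp 4,0)
jg L1: taken
after add esi, edx: esi=4+8=12
after and edx, 12: edx=8&12=8
after xor esi, edx: esi=12^8=4
after sub eax, 1: eax=4-1=3
cmp eax, 0  (cmp 3,0)
jg L1: taken
after add esi, edx: esi=4+8=12
after and edx, 12: edx=8&12=8
after xor esi, edx: esi=12^8=4
after sub eax, 1: eax=3-1=2
cmp eax, 0  (cmp 2,0)
jg L1: taken
after add esi, edx: esi=4+8=12
after and edx, 12: edx=8&12=8
after xor esi, edx: esi=12^8=4
after sub eax, 1: eax=2-1=1
cmp eax, 0  (cmp 1,0)
jg L1: taken
after add esi, edx: esi=4+8=12
after and edx, 12: edx=8&12=8
after xor esi, edx: esi=12^8=4
after sub eax, 1: eax=1-1=0
cmp eax, 0  (cmp 0,0)
jg L1: not taken
halt.

8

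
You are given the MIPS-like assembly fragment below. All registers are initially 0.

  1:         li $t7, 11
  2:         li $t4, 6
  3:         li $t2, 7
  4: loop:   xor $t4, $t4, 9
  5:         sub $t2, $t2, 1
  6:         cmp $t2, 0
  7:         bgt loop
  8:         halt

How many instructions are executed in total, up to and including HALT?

32

li $t7, 11 → $t7=11
li $t4, 6 → $t4=6
li $t2, 7 → $t2=7
xor $t4, $t4, 9 → $t4=6^9=15
sub $t2, $t2, 1 → $t2=7-1=6
cmp $t2, 0  (cmp 6,0)
bgt loop: taken
xor $t4, $t4, 9 → $t4=15^9=6
sub $t2, $t2, 1 → $t2=6-1=5
cmp $t2, 0  (cmp 5,0)
bgt loop: taken
xor $t4, $t4, 9 → $t4=6^9=15
sub $t2, $t2, 1 → $t2=5-1=4
cmp $t2, 0  (cmp 4,0)
bgt loop: taken
xor $t4, $t4, 9 → $t4=15^9=6
sub $t2, $t2, 1 → $t2=4-1=3
cmp $t2, 0  (cmp 3,0)
bgt loop: taken
xor $t4, $t4, 9 → $t4=6^9=15
sub $t2, $t2, 1 → $t2=3-1=2
cmp $t2, 0  (cmp 2,0)
bgt loop: taken
xor $t4, $t4, 9 → $t4=15^9=6
sub $t2, $t2, 1 → $t2=2-1=1
cmp $t2, 0  (cmp 1,0)
bgt loop: taken
xor $t4, $t4, 9 → $t4=6^9=15
sub $t2, $t2, 1 → $t2=1-1=0
cmp $t2, 0  (cmp 0,0)
bgt loop: not taken
halt.
Total executed instructions: 32.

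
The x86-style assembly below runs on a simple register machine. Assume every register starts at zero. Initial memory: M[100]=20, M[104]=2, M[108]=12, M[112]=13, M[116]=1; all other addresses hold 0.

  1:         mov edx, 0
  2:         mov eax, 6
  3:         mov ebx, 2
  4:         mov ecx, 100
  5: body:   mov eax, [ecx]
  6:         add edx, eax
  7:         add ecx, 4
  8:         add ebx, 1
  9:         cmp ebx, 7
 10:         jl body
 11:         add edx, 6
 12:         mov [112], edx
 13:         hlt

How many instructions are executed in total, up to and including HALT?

37

edx=0
eax=6
ebx=2
ecx=100
eax=M[100]=20
edx=0+20=20
ecx=100+4=104
ebx=2+1=3
cmp ebx, 7  (cmp 3,7)
jl body: taken
eax=M[104]=2
edx=20+2=22
ecx=104+4=108
ebx=3+1=4
cmp ebx, 7  (cmp 4,7)
jl body: taken
eax=M[108]=12
edx=22+12=34
ecx=108+4=112
ebx=4+1=5
cmp ebx, 7  (cmp 5,7)
jl body: taken
eax=M[112]=13
edx=34+13=47
ecx=112+4=116
ebx=5+1=6
cmp ebx, 7  (cmp 6,7)
jl body: taken
eax=M[116]=1
edx=47+1=48
ecx=116+4=120
ebx=6+1=7
cmp ebx, 7  (cmp 7,7)
jl body: not taken
edx=48+6=54
mov [112], edx → M[112]=54
halt.
Total executed instructions: 37.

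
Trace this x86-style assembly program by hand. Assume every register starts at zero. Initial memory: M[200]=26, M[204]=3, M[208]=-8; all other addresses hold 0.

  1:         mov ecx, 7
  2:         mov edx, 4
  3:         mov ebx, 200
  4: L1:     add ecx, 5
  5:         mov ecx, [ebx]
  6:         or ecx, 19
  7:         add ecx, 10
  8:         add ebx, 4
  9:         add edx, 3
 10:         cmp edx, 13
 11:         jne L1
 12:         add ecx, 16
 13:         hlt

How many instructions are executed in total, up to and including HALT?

29

mov ecx, 7 → ecx=7
mov edx, 4 → edx=4
mov ebx, 200 → ebx=200
add ecx, 5 → ecx=7+5=12
mov ecx, [ebx] → ecx=M[200]=26
or ecx, 19 → ecx=26|19=27
add ecx, 10 → ecx=27+10=37
add ebx, 4 → ebx=200+4=204
add edx, 3 → edx=4+3=7
cmp edx, 13  (cmp 7,13)
jne L1: taken
add ecx, 5 → ecx=37+5=42
mov ecx, [ebx] → ecx=M[204]=3
or ecx, 19 → ecx=3|19=19
add ecx, 10 → ecx=19+10=29
add ebx, 4 → ebx=204+4=208
add edx, 3 → edx=7+3=10
cmp edx, 13  (cmp 10,13)
jne L1: taken
add ecx, 5 → ecx=29+5=34
mov ecx, [ebx] → ecx=M[208]=-8
or ecx, 19 → ecx=(-8)|19=-5
add ecx, 10 → ecx=(-5)+10=5
add ebx, 4 → ebx=208+4=212
add edx, 3 → edx=10+3=13
cmp edx, 13  (cmp 13,13)
jne L1: not taken
add ecx, 16 → ecx=5+16=21
halt.
Total executed instructions: 29.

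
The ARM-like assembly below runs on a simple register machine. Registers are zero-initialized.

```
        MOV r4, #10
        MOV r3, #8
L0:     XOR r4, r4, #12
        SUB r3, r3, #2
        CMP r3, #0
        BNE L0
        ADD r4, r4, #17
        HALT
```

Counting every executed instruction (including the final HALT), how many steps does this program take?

MOV r4, #10 → r4=10
MOV r3, #8 → r3=8
XOR r4, r4, #12 → r4=10^12=6
SUB r3, r3, #2 → r3=8-2=6
CMP r3, #0  (cmp 6,0)
BNE L0: taken
XOR r4, r4, #12 → r4=6^12=10
SUB r3, r3, #2 → r3=6-2=4
CMP r3, #0  (cmp 4,0)
BNE L0: taken
XOR r4, r4, #12 → r4=10^12=6
SUB r3, r3, #2 → r3=4-2=2
CMP r3, #0  (cmp 2,0)
BNE L0: taken
XOR r4, r4, #12 → r4=6^12=10
SUB r3, r3, #2 → r3=2-2=0
CMP r3, #0  (cmp 0,0)
BNE L0: not taken
ADD r4, r4, #17 → r4=10+17=27
halt.
Total executed instructions: 20.

20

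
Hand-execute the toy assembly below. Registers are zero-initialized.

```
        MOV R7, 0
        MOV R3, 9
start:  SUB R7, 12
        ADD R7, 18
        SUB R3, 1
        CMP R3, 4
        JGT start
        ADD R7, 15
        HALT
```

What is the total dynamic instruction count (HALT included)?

MOV R7, 0 → R7=0
MOV R3, 9 → R3=9
SUB R7, 12 → R7=0-12=-12
ADD R7, 18 → R7=(-12)+18=6
SUB R3, 1 → R3=9-1=8
CMP R3, 4  (cmp 8,4)
JGT start: taken
SUB R7, 12 → R7=6-12=-6
ADD R7, 18 → R7=(-6)+18=12
SUB R3, 1 → R3=8-1=7
CMP R3, 4  (cmp 7,4)
JGT start: taken
SUB R7, 12 → R7=12-12=0
ADD R7, 18 → R7=0+18=18
SUB R3, 1 → R3=7-1=6
CMP R3, 4  (cmp 6,4)
JGT start: taken
SUB R7, 12 → R7=18-12=6
ADD R7, 18 → R7=6+18=24
SUB R3, 1 → R3=6-1=5
CMP R3, 4  (cmp 5,4)
JGT start: taken
SUB R7, 12 → R7=24-12=12
ADD R7, 18 → R7=12+18=30
SUB R3, 1 → R3=5-1=4
CMP R3, 4  (cmp 4,4)
JGT start: not taken
ADD R7, 15 → R7=30+15=45
halt.
Total executed instructions: 29.

29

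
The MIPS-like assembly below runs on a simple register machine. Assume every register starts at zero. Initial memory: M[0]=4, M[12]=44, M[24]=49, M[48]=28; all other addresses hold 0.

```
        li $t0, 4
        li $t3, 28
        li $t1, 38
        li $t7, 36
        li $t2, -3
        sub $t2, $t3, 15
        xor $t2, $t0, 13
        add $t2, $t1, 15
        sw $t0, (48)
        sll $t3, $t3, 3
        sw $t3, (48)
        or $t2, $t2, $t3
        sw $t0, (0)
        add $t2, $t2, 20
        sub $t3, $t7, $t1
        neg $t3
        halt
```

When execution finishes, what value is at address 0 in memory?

4

after li $t0, 4: $t0=4
after li $t3, 28: $t3=28
after li $t1, 38: $t1=38
after li $t7, 36: $t7=36
after li $t2, -3: $t2=-3
after sub $t2, $t3, 15: $t2=28-15=13
after xor $t2, $t0, 13: $t2=4^13=9
after add $t2, $t1, 15: $t2=38+15=53
sw $t0, (48) → M[48]=4
after sll $t3, $t3, 3: $t3=28<<3=224
sw $t3, (48) → M[48]=224
after or $t2, $t2, $t3: $t2=53|224=245
sw $t0, (0) → M[0]=4
after add $t2, $t2, 20: $t2=245+20=265
after sub $t3, $t7, $t1: $t3=36-38=-2
after neg $t3: $t3=-(-2)=2
halt.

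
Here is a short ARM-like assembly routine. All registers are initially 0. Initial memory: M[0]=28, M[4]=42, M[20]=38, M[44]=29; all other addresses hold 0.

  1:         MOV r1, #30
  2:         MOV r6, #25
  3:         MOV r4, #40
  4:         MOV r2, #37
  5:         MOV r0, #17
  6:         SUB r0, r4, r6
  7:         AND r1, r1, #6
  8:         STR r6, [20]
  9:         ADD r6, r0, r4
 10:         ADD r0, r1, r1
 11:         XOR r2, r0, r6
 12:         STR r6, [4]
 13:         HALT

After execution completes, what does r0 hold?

after MOV r1, #30: r1=30
after MOV r6, #25: r6=25
after MOV r4, #40: r4=40
after MOV r2, #37: r2=37
after MOV r0, #17: r0=17
after SUB r0, r4, r6: r0=40-25=15
after AND r1, r1, #6: r1=30&6=6
STR r6, [20] → M[20]=25
after ADD r6, r0, r4: r6=15+40=55
after ADD r0, r1, r1: r0=6+6=12
after XOR r2, r0, r6: r2=12^55=59
STR r6, [4] → M[4]=55
halt.

12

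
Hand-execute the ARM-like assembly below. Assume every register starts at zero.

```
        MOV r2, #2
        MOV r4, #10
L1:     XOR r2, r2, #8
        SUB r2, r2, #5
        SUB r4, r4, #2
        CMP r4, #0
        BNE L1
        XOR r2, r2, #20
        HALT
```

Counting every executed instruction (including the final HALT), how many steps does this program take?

29

after MOV r2, #2: r2=2
after MOV r4, #10: r4=10
after XOR r2, r2, #8: r2=2^8=10
after SUB r2, r2, #5: r2=10-5=5
after SUB r4, r4, #2: r4=10-2=8
CMP r4, #0  (cmp 8,0)
BNE L1: taken
after XOR r2, r2, #8: r2=5^8=13
after SUB r2, r2, #5: r2=13-5=8
after SUB r4, r4, #2: r4=8-2=6
CMP r4, #0  (cmp 6,0)
BNE L1: taken
after XOR r2, r2, #8: r2=8^8=0
after SUB r2, r2, #5: r2=0-5=-5
after SUB r4, r4, #2: r4=6-2=4
CMP r4, #0  (cmp 4,0)
BNE L1: taken
after XOR r2, r2, #8: r2=(-5)^8=-13
after SUB r2, r2, #5: r2=(-13)-5=-18
after SUB r4, r4, #2: r4=4-2=2
CMP r4, #0  (cmp 2,0)
BNE L1: taken
after XOR r2, r2, #8: r2=(-18)^8=-26
after SUB r2, r2, #5: r2=(-26)-5=-31
after SUB r4, r4, #2: r4=2-2=0
CMP r4, #0  (cmp 0,0)
BNE L1: not taken
after XOR r2, r2, #20: r2=(-31)^20=-11
halt.
Total executed instructions: 29.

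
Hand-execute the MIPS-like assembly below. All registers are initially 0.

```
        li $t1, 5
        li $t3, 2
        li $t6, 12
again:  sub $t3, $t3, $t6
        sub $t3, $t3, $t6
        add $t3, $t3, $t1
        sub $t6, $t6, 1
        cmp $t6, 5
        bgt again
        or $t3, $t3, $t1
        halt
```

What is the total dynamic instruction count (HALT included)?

47

$t1=5
$t3=2
$t6=12
$t3=2-12=-10
$t3=(-10)-12=-22
$t3=(-22)+5=-17
$t6=12-1=11
cmp $t6, 5  (cmp 11,5)
bgt again: taken
$t3=(-17)-11=-28
$t3=(-28)-11=-39
$t3=(-39)+5=-34
$t6=11-1=10
cmp $t6, 5  (cmp 10,5)
bgt again: taken
$t3=(-34)-10=-44
$t3=(-44)-10=-54
$t3=(-54)+5=-49
$t6=10-1=9
cmp $t6, 5  (cmp 9,5)
bgt again: taken
$t3=(-49)-9=-58
$t3=(-58)-9=-67
$t3=(-67)+5=-62
$t6=9-1=8
cmp $t6, 5  (cmp 8,5)
bgt again: taken
$t3=(-62)-8=-70
$t3=(-70)-8=-78
$t3=(-78)+5=-73
$t6=8-1=7
cmp $t6, 5  (cmp 7,5)
bgt again: taken
$t3=(-73)-7=-80
$t3=(-80)-7=-87
$t3=(-87)+5=-82
$t6=7-1=6
cmp $t6, 5  (cmp 6,5)
bgt again: taken
$t3=(-82)-6=-88
$t3=(-88)-6=-94
$t3=(-94)+5=-89
$t6=6-1=5
cmp $t6, 5  (cmp 5,5)
bgt again: not taken
$t3=(-89)|5=-89
halt.
Total executed instructions: 47.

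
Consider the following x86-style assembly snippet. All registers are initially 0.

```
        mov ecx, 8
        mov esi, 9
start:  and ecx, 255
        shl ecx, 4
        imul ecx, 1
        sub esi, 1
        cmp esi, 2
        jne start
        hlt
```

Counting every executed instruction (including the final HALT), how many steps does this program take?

after mov ecx, 8: ecx=8
after mov esi, 9: esi=9
after and ecx, 255: ecx=8&255=8
after shl ecx, 4: ecx=8<<4=128
after imul ecx, 1: ecx=128*1=128
after sub esi, 1: esi=9-1=8
cmp esi, 2  (cmp 8,2)
jne start: taken
after and ecx, 255: ecx=128&255=128
after shl ecx, 4: ecx=128<<4=2048
after imul ecx, 1: ecx=2048*1=2048
after sub esi, 1: esi=8-1=7
cmp esi, 2  (cmp 7,2)
jne start: taken
after and ecx, 255: ecx=2048&255=0
after shl ecx, 4: ecx=0<<4=0
after imul ecx, 1: ecx=0*1=0
after sub esi, 1: esi=7-1=6
cmp esi, 2  (cmp 6,2)
jne start: taken
after and ecx, 255: ecx=0&255=0
after shl ecx, 4: ecx=0<<4=0
after imul ecx, 1: ecx=0*1=0
after sub esi, 1: esi=6-1=5
cmp esi, 2  (cmp 5,2)
jne start: taken
after and ecx, 255: ecx=0&255=0
after shl ecx, 4: ecx=0<<4=0
after imul ecx, 1: ecx=0*1=0
after sub esi, 1: esi=5-1=4
cmp esi, 2  (cmp 4,2)
jne start: taken
after and ecx, 255: ecx=0&255=0
after shl ecx, 4: ecx=0<<4=0
after imul ecx, 1: ecx=0*1=0
after sub esi, 1: esi=4-1=3
cmp esi, 2  (cmp 3,2)
jne start: taken
after and ecx, 255: ecx=0&255=0
after shl ecx, 4: ecx=0<<4=0
after imul ecx, 1: ecx=0*1=0
after sub esi, 1: esi=3-1=2
cmp esi, 2  (cmp 2,2)
jne start: not taken
halt.
Total executed instructions: 45.

45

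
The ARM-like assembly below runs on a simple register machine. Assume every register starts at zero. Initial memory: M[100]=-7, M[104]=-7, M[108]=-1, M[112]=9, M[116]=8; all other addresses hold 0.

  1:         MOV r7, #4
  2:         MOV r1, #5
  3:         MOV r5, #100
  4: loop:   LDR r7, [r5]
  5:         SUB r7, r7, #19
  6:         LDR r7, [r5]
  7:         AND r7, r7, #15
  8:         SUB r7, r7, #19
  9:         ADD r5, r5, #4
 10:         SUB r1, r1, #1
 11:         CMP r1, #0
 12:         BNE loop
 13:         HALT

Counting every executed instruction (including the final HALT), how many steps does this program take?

MOV r7, #4 → r7=4
MOV r1, #5 → r1=5
MOV r5, #100 → r5=100
LDR r7, [r5] → r7=M[100]=-7
SUB r7, r7, #19 → r7=(-7)-19=-26
LDR r7, [r5] → r7=M[100]=-7
AND r7, r7, #15 → r7=(-7)&15=9
SUB r7, r7, #19 → r7=9-19=-10
ADD r5, r5, #4 → r5=100+4=104
SUB r1, r1, #1 → r1=5-1=4
CMP r1, #0  (cmp 4,0)
BNE loop: taken
LDR r7, [r5] → r7=M[104]=-7
SUB r7, r7, #19 → r7=(-7)-19=-26
LDR r7, [r5] → r7=M[104]=-7
AND r7, r7, #15 → r7=(-7)&15=9
SUB r7, r7, #19 → r7=9-19=-10
ADD r5, r5, #4 → r5=104+4=108
SUB r1, r1, #1 → r1=4-1=3
CMP r1, #0  (cmp 3,0)
BNE loop: taken
LDR r7, [r5] → r7=M[108]=-1
SUB r7, r7, #19 → r7=(-1)-19=-20
LDR r7, [r5] → r7=M[108]=-1
AND r7, r7, #15 → r7=(-1)&15=15
SUB r7, r7, #19 → r7=15-19=-4
ADD r5, r5, #4 → r5=108+4=112
SUB r1, r1, #1 → r1=3-1=2
CMP r1, #0  (cmp 2,0)
BNE loop: taken
LDR r7, [r5] → r7=M[112]=9
SUB r7, r7, #19 → r7=9-19=-10
LDR r7, [r5] → r7=M[112]=9
AND r7, r7, #15 → r7=9&15=9
SUB r7, r7, #19 → r7=9-19=-10
ADD r5, r5, #4 → r5=112+4=116
SUB r1, r1, #1 → r1=2-1=1
CMP r1, #0  (cmp 1,0)
BNE loop: taken
LDR r7, [r5] → r7=M[116]=8
SUB r7, r7, #19 → r7=8-19=-11
LDR r7, [r5] → r7=M[116]=8
AND r7, r7, #15 → r7=8&15=8
SUB r7, r7, #19 → r7=8-19=-11
ADD r5, r5, #4 → r5=116+4=120
SUB r1, r1, #1 → r1=1-1=0
CMP r1, #0  (cmp 0,0)
BNE loop: not taken
halt.
Total executed instructions: 49.

49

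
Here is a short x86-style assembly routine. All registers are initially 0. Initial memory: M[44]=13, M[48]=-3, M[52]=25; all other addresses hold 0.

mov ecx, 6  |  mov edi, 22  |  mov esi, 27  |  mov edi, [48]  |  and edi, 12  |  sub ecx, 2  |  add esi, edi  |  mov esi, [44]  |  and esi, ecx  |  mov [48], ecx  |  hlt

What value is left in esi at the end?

after mov ecx, 6: ecx=6
after mov edi, 22: edi=22
after mov esi, 27: esi=27
after mov edi, [48]: edi=M[48]=-3
after and edi, 12: edi=(-3)&12=12
after sub ecx, 2: ecx=6-2=4
after add esi, edi: esi=27+12=39
after mov esi, [44]: esi=M[44]=13
after and esi, ecx: esi=13&4=4
mov [48], ecx → M[48]=4
halt.

4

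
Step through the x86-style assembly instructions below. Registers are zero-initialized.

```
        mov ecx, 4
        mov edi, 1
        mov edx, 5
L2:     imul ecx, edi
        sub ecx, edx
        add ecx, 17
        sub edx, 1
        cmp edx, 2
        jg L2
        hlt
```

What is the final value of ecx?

after mov ecx, 4: ecx=4
after mov edi, 1: edi=1
after mov edx, 5: edx=5
after imul ecx, edi: ecx=4*1=4
after sub ecx, edx: ecx=4-5=-1
after add ecx, 17: ecx=(-1)+17=16
after sub edx, 1: edx=5-1=4
cmp edx, 2  (cmp 4,2)
jg L2: taken
after imul ecx, edi: ecx=16*1=16
after sub ecx, edx: ecx=16-4=12
after add ecx, 17: ecx=12+17=29
after sub edx, 1: edx=4-1=3
cmp edx, 2  (cmp 3,2)
jg L2: taken
after imul ecx, edi: ecx=29*1=29
after sub ecx, edx: ecx=29-3=26
after add ecx, 17: ecx=26+17=43
after sub edx, 1: edx=3-1=2
cmp edx, 2  (cmp 2,2)
jg L2: not taken
halt.

43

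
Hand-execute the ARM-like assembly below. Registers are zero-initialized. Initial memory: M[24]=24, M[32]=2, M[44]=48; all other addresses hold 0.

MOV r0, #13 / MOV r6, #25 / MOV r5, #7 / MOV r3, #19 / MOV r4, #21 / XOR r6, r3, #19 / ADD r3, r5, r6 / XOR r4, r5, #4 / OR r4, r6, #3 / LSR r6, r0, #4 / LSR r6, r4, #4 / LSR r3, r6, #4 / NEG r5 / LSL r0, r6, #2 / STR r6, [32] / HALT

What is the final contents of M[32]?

MOV r0, #13 → r0=13
MOV r6, #25 → r6=25
MOV r5, #7 → r5=7
MOV r3, #19 → r3=19
MOV r4, #21 → r4=21
XOR r6, r3, #19 → r6=19^19=0
ADD r3, r5, r6 → r3=7+0=7
XOR r4, r5, #4 → r4=7^4=3
OR r4, r6, #3 → r4=0|3=3
LSR r6, r0, #4 → r6=13>>4=0
LSR r6, r4, #4 → r6=3>>4=0
LSR r3, r6, #4 → r3=0>>4=0
NEG r5 → r5=-(7)=-7
LSL r0, r6, #2 → r0=0<<2=0
STR r6, [32] → M[32]=0
halt.

0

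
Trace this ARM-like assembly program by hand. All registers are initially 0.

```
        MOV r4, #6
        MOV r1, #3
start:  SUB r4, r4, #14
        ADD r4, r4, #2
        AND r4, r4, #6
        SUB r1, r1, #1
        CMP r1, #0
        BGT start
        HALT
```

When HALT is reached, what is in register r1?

0

r4=6
r1=3
r4=6-14=-8
r4=(-8)+2=-6
r4=(-6)&6=2
r1=3-1=2
CMP r1, #0  (cmp 2,0)
BGT start: taken
r4=2-14=-12
r4=(-12)+2=-10
r4=(-10)&6=6
r1=2-1=1
CMP r1, #0  (cmp 1,0)
BGT start: taken
r4=6-14=-8
r4=(-8)+2=-6
r4=(-6)&6=2
r1=1-1=0
CMP r1, #0  (cmp 0,0)
BGT start: not taken
halt.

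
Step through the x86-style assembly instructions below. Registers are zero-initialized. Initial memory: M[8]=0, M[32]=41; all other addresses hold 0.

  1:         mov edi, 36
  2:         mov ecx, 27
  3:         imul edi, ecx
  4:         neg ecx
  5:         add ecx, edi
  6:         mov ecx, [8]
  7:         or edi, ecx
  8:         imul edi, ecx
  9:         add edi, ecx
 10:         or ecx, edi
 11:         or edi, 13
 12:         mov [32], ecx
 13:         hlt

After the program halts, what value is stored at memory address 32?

after mov edi, 36: edi=36
after mov ecx, 27: ecx=27
after imul edi, ecx: edi=36*27=972
after neg ecx: ecx=-(27)=-27
after add ecx, edi: ecx=(-27)+972=945
after mov ecx, [8]: ecx=M[8]=0
after or edi, ecx: edi=972|0=972
after imul edi, ecx: edi=972*0=0
after add edi, ecx: edi=0+0=0
after or ecx, edi: ecx=0|0=0
after or edi, 13: edi=0|13=13
mov [32], ecx → M[32]=0
halt.

0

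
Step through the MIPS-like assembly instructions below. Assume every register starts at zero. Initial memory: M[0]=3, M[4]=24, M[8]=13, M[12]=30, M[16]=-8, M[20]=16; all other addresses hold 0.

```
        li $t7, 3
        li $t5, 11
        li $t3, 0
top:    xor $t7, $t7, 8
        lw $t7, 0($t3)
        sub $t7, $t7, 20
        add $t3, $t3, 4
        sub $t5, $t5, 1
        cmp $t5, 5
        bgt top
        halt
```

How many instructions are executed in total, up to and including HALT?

after li $t7, 3: $t7=3
after li $t5, 11: $t5=11
after li $t3, 0: $t3=0
after xor $t7, $t7, 8: $t7=3^8=11
after lw $t7, 0($t3): $t7=M[0]=3
after sub $t7, $t7, 20: $t7=3-20=-17
after add $t3, $t3, 4: $t3=0+4=4
after sub $t5, $t5, 1: $t5=11-1=10
cmp $t5, 5  (cmp 10,5)
bgt top: taken
after xor $t7, $t7, 8: $t7=(-17)^8=-25
after lw $t7, 0($t3): $t7=M[4]=24
after sub $t7, $t7, 20: $t7=24-20=4
after add $t3, $t3, 4: $t3=4+4=8
after sub $t5, $t5, 1: $t5=10-1=9
cmp $t5, 5  (cmp 9,5)
bgt top: taken
after xor $t7, $t7, 8: $t7=4^8=12
after lw $t7, 0($t3): $t7=M[8]=13
after sub $t7, $t7, 20: $t7=13-20=-7
after add $t3, $t3, 4: $t3=8+4=12
after sub $t5, $t5, 1: $t5=9-1=8
cmp $t5, 5  (cmp 8,5)
bgt top: taken
after xor $t7, $t7, 8: $t7=(-7)^8=-15
after lw $t7, 0($t3): $t7=M[12]=30
after sub $t7, $t7, 20: $t7=30-20=10
after add $t3, $t3, 4: $t3=12+4=16
after sub $t5, $t5, 1: $t5=8-1=7
cmp $t5, 5  (cmp 7,5)
bgt top: taken
after xor $t7, $t7, 8: $t7=10^8=2
after lw $t7, 0($t3): $t7=M[16]=-8
after sub $t7, $t7, 20: $t7=(-8)-20=-28
after add $t3, $t3, 4: $t3=16+4=20
after sub $t5, $t5, 1: $t5=7-1=6
cmp $t5, 5  (cmp 6,5)
bgt top: taken
after xor $t7, $t7, 8: $t7=(-28)^8=-20
after lw $t7, 0($t3): $t7=M[20]=16
after sub $t7, $t7, 20: $t7=16-20=-4
after add $t3, $t3, 4: $t3=20+4=24
after sub $t5, $t5, 1: $t5=6-1=5
cmp $t5, 5  (cmp 5,5)
bgt top: not taken
halt.
Total executed instructions: 46.

46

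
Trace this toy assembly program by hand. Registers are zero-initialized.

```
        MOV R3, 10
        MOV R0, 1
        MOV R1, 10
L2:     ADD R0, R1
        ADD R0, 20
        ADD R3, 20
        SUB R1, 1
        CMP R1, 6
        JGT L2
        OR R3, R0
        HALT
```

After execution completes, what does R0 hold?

R3=10
R0=1
R1=10
R0=1+10=11
R0=11+20=31
R3=10+20=30
R1=10-1=9
CMP R1, 6  (cmp 9,6)
JGT L2: taken
R0=31+9=40
R0=40+20=60
R3=30+20=50
R1=9-1=8
CMP R1, 6  (cmp 8,6)
JGT L2: taken
R0=60+8=68
R0=68+20=88
R3=50+20=70
R1=8-1=7
CMP R1, 6  (cmp 7,6)
JGT L2: taken
R0=88+7=95
R0=95+20=115
R3=70+20=90
R1=7-1=6
CMP R1, 6  (cmp 6,6)
JGT L2: not taken
R3=90|115=123
halt.

115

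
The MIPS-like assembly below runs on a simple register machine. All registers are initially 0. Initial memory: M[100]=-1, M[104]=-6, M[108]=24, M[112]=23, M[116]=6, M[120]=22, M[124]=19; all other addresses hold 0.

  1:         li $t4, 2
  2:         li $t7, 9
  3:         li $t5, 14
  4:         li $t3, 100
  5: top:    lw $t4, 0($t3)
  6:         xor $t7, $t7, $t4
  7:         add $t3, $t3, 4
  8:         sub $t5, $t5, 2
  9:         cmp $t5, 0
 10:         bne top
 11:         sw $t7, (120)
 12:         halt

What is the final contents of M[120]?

0

after li $t4, 2: $t4=2
after li $t7, 9: $t7=9
after li $t5, 14: $t5=14
after li $t3, 100: $t3=100
after lw $t4, 0($t3): $t4=M[100]=-1
after xor $t7, $t7, $t4: $t7=9^(-1)=-10
after add $t3, $t3, 4: $t3=100+4=104
after sub $t5, $t5, 2: $t5=14-2=12
cmp $t5, 0  (cmp 12,0)
bne top: taken
after lw $t4, 0($t3): $t4=M[104]=-6
after xor $t7, $t7, $t4: $t7=(-10)^(-6)=12
after add $t3, $t3, 4: $t3=104+4=108
after sub $t5, $t5, 2: $t5=12-2=10
cmp $t5, 0  (cmp 10,0)
bne top: taken
after lw $t4, 0($t3): $t4=M[108]=24
after xor $t7, $t7, $t4: $t7=12^24=20
after add $t3, $t3, 4: $t3=108+4=112
after sub $t5, $t5, 2: $t5=10-2=8
cmp $t5, 0  (cmp 8,0)
bne top: taken
after lw $t4, 0($t3): $t4=M[112]=23
after xor $t7, $t7, $t4: $t7=20^23=3
after add $t3, $t3, 4: $t3=112+4=116
after sub $t5, $t5, 2: $t5=8-2=6
cmp $t5, 0  (cmp 6,0)
bne top: taken
after lw $t4, 0($t3): $t4=M[116]=6
after xor $t7, $t7, $t4: $t7=3^6=5
after add $t3, $t3, 4: $t3=116+4=120
after sub $t5, $t5, 2: $t5=6-2=4
cmp $t5, 0  (cmp 4,0)
bne top: taken
after lw $t4, 0($t3): $t4=M[120]=22
after xor $t7, $t7, $t4: $t7=5^22=19
after add $t3, $t3, 4: $t3=120+4=124
after sub $t5, $t5, 2: $t5=4-2=2
cmp $t5, 0  (cmp 2,0)
bne top: taken
after lw $t4, 0($t3): $t4=M[124]=19
after xor $t7, $t7, $t4: $t7=19^19=0
after add $t3, $t3, 4: $t3=124+4=128
after sub $t5, $t5, 2: $t5=2-2=0
cmp $t5, 0  (cmp 0,0)
bne top: not taken
sw $t7, (120) → M[120]=0
halt.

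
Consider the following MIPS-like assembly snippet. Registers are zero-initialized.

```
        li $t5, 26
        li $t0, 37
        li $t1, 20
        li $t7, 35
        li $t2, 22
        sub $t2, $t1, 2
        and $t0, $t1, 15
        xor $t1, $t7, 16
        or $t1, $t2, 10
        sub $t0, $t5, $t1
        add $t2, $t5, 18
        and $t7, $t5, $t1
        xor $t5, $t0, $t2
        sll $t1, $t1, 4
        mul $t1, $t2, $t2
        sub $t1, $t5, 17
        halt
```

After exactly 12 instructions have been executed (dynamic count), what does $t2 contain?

li $t5, 26 → $t5=26
li $t0, 37 → $t0=37
li $t1, 20 → $t1=20
li $t7, 35 → $t7=35
li $t2, 22 → $t2=22
sub $t2, $t1, 2 → $t2=20-2=18
and $t0, $t1, 15 → $t0=20&15=4
xor $t1, $t7, 16 → $t1=35^16=51
or $t1, $t2, 10 → $t1=18|10=26
sub $t0, $t5, $t1 → $t0=26-26=0
add $t2, $t5, 18 → $t2=26+18=44
and $t7, $t5, $t1 → $t7=26&26=26
After step 12: $t2 = 44.

44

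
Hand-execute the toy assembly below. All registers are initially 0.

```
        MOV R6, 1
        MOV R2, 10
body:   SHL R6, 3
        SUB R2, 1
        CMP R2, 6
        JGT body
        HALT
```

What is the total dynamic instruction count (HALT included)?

after MOV R6, 1: R6=1
after MOV R2, 10: R2=10
after SHL R6, 3: R6=1<<3=8
after SUB R2, 1: R2=10-1=9
CMP R2, 6  (cmp 9,6)
JGT body: taken
after SHL R6, 3: R6=8<<3=64
after SUB R2, 1: R2=9-1=8
CMP R2, 6  (cmp 8,6)
JGT body: taken
after SHL R6, 3: R6=64<<3=512
after SUB R2, 1: R2=8-1=7
CMP R2, 6  (cmp 7,6)
JGT body: taken
after SHL R6, 3: R6=512<<3=4096
after SUB R2, 1: R2=7-1=6
CMP R2, 6  (cmp 6,6)
JGT body: not taken
halt.
Total executed instructions: 19.

19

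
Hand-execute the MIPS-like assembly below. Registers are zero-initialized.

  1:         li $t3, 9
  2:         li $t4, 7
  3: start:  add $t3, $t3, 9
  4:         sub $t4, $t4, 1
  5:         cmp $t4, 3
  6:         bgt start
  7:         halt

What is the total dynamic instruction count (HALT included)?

19

li $t3, 9 → $t3=9
li $t4, 7 → $t4=7
add $t3, $t3, 9 → $t3=9+9=18
sub $t4, $t4, 1 → $t4=7-1=6
cmp $t4, 3  (cmp 6,3)
bgt start: taken
add $t3, $t3, 9 → $t3=18+9=27
sub $t4, $t4, 1 → $t4=6-1=5
cmp $t4, 3  (cmp 5,3)
bgt start: taken
add $t3, $t3, 9 → $t3=27+9=36
sub $t4, $t4, 1 → $t4=5-1=4
cmp $t4, 3  (cmp 4,3)
bgt start: taken
add $t3, $t3, 9 → $t3=36+9=45
sub $t4, $t4, 1 → $t4=4-1=3
cmp $t4, 3  (cmp 3,3)
bgt start: not taken
halt.
Total executed instructions: 19.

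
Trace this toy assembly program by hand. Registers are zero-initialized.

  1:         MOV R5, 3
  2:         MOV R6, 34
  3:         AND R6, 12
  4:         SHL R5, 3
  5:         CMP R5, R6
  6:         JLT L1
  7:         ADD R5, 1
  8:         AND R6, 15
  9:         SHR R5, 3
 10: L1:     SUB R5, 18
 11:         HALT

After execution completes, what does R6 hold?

R5=3
R6=34
R6=34&12=0
R5=3<<3=24
CMP R5, R6  (cmp 24,0)
JLT L1: not taken
R5=24+1=25
R6=0&15=0
R5=25>>3=3
R5=3-18=-15
halt.

0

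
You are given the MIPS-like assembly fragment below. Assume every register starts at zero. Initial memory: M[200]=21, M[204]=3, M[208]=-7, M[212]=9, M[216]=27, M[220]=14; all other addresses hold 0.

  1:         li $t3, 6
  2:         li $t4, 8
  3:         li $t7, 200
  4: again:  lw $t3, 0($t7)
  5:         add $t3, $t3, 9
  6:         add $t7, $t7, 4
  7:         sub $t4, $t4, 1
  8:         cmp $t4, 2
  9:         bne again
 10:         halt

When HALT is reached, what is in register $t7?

224

li $t3, 6 → $t3=6
li $t4, 8 → $t4=8
li $t7, 200 → $t7=200
lw $t3, 0($t7) → $t3=M[200]=21
add $t3, $t3, 9 → $t3=21+9=30
add $t7, $t7, 4 → $t7=200+4=204
sub $t4, $t4, 1 → $t4=8-1=7
cmp $t4, 2  (cmp 7,2)
bne again: taken
lw $t3, 0($t7) → $t3=M[204]=3
add $t3, $t3, 9 → $t3=3+9=12
add $t7, $t7, 4 → $t7=204+4=208
sub $t4, $t4, 1 → $t4=7-1=6
cmp $t4, 2  (cmp 6,2)
bne again: taken
lw $t3, 0($t7) → $t3=M[208]=-7
add $t3, $t3, 9 → $t3=(-7)+9=2
add $t7, $t7, 4 → $t7=208+4=212
sub $t4, $t4, 1 → $t4=6-1=5
cmp $t4, 2  (cmp 5,2)
bne again: taken
lw $t3, 0($t7) → $t3=M[212]=9
add $t3, $t3, 9 → $t3=9+9=18
add $t7, $t7, 4 → $t7=212+4=216
sub $t4, $t4, 1 → $t4=5-1=4
cmp $t4, 2  (cmp 4,2)
bne again: taken
lw $t3, 0($t7) → $t3=M[216]=27
add $t3, $t3, 9 → $t3=27+9=36
add $t7, $t7, 4 → $t7=216+4=220
sub $t4, $t4, 1 → $t4=4-1=3
cmp $t4, 2  (cmp 3,2)
bne again: taken
lw $t3, 0($t7) → $t3=M[220]=14
add $t3, $t3, 9 → $t3=14+9=23
add $t7, $t7, 4 → $t7=220+4=224
sub $t4, $t4, 1 → $t4=3-1=2
cmp $t4, 2  (cmp 2,2)
bne again: not taken
halt.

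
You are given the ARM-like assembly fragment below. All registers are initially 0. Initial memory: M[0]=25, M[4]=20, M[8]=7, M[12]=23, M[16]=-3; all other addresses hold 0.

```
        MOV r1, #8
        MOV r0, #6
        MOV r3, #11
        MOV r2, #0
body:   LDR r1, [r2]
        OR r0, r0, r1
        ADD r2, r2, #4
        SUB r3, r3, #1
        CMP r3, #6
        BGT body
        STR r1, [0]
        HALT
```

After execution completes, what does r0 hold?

MOV r1, #8 → r1=8
MOV r0, #6 → r0=6
MOV r3, #11 → r3=11
MOV r2, #0 → r2=0
LDR r1, [r2] → r1=M[0]=25
OR r0, r0, r1 → r0=6|25=31
ADD r2, r2, #4 → r2=0+4=4
SUB r3, r3, #1 → r3=11-1=10
CMP r3, #6  (cmp 10,6)
BGT body: taken
LDR r1, [r2] → r1=M[4]=20
OR r0, r0, r1 → r0=31|20=31
ADD r2, r2, #4 → r2=4+4=8
SUB r3, r3, #1 → r3=10-1=9
CMP r3, #6  (cmp 9,6)
BGT body: taken
LDR r1, [r2] → r1=M[8]=7
OR r0, r0, r1 → r0=31|7=31
ADD r2, r2, #4 → r2=8+4=12
SUB r3, r3, #1 → r3=9-1=8
CMP r3, #6  (cmp 8,6)
BGT body: taken
LDR r1, [r2] → r1=M[12]=23
OR r0, r0, r1 → r0=31|23=31
ADD r2, r2, #4 → r2=12+4=16
SUB r3, r3, #1 → r3=8-1=7
CMP r3, #6  (cmp 7,6)
BGT body: taken
LDR r1, [r2] → r1=M[16]=-3
OR r0, r0, r1 → r0=31|(-3)=-1
ADD r2, r2, #4 → r2=16+4=20
SUB r3, r3, #1 → r3=7-1=6
CMP r3, #6  (cmp 6,6)
BGT body: not taken
STR r1, [0] → M[0]=-3
halt.

-1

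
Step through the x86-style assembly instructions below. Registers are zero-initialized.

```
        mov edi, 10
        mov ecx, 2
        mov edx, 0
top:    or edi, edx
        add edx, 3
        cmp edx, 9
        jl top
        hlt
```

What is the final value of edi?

15

edi=10
ecx=2
edx=0
edi=10|0=10
edx=0+3=3
cmp edx, 9  (cmp 3,9)
jl top: taken
edi=10|3=11
edx=3+3=6
cmp edx, 9  (cmp 6,9)
jl top: taken
edi=11|6=15
edx=6+3=9
cmp edx, 9  (cmp 9,9)
jl top: not taken
halt.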